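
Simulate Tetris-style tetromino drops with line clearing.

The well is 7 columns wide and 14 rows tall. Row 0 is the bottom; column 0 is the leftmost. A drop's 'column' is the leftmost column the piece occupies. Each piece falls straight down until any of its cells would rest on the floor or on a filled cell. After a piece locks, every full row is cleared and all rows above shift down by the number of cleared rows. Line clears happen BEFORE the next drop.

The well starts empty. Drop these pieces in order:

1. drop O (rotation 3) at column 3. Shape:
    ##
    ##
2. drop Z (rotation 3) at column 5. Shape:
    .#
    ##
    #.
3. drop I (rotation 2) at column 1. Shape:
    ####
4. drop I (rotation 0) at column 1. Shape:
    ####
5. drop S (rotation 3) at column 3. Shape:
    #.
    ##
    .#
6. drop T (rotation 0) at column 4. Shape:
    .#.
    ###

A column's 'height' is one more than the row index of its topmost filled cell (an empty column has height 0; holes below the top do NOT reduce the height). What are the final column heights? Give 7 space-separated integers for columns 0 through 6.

Answer: 0 4 4 7 7 8 7

Derivation:
Drop 1: O rot3 at col 3 lands with bottom-row=0; cleared 0 line(s) (total 0); column heights now [0 0 0 2 2 0 0], max=2
Drop 2: Z rot3 at col 5 lands with bottom-row=0; cleared 0 line(s) (total 0); column heights now [0 0 0 2 2 2 3], max=3
Drop 3: I rot2 at col 1 lands with bottom-row=2; cleared 0 line(s) (total 0); column heights now [0 3 3 3 3 2 3], max=3
Drop 4: I rot0 at col 1 lands with bottom-row=3; cleared 0 line(s) (total 0); column heights now [0 4 4 4 4 2 3], max=4
Drop 5: S rot3 at col 3 lands with bottom-row=4; cleared 0 line(s) (total 0); column heights now [0 4 4 7 6 2 3], max=7
Drop 6: T rot0 at col 4 lands with bottom-row=6; cleared 0 line(s) (total 0); column heights now [0 4 4 7 7 8 7], max=8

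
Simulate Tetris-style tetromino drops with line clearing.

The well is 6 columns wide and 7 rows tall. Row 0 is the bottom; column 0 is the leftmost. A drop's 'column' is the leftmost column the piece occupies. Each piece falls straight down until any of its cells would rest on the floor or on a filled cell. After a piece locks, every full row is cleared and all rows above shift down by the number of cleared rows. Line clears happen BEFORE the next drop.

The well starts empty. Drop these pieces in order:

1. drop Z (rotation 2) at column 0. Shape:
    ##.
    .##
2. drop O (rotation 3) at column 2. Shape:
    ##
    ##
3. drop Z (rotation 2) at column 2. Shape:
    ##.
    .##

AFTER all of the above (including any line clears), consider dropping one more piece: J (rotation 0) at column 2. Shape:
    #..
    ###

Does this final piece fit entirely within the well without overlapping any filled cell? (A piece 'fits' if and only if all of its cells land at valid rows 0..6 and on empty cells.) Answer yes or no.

Answer: yes

Derivation:
Drop 1: Z rot2 at col 0 lands with bottom-row=0; cleared 0 line(s) (total 0); column heights now [2 2 1 0 0 0], max=2
Drop 2: O rot3 at col 2 lands with bottom-row=1; cleared 0 line(s) (total 0); column heights now [2 2 3 3 0 0], max=3
Drop 3: Z rot2 at col 2 lands with bottom-row=3; cleared 0 line(s) (total 0); column heights now [2 2 5 5 4 0], max=5
Test piece J rot0 at col 2 (width 3): heights before test = [2 2 5 5 4 0]; fits = True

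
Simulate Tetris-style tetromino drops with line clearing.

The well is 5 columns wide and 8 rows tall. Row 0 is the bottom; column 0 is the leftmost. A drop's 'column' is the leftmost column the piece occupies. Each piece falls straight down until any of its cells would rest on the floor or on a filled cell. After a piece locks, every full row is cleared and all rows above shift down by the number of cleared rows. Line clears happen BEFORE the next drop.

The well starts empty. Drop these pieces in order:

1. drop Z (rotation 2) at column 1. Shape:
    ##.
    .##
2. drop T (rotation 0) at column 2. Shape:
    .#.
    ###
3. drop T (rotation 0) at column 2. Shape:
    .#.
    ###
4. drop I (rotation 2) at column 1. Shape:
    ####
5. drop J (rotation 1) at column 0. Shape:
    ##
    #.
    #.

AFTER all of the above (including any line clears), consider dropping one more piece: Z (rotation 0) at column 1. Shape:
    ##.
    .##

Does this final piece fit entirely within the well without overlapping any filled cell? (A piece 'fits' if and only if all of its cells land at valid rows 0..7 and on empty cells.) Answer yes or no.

Answer: yes

Derivation:
Drop 1: Z rot2 at col 1 lands with bottom-row=0; cleared 0 line(s) (total 0); column heights now [0 2 2 1 0], max=2
Drop 2: T rot0 at col 2 lands with bottom-row=2; cleared 0 line(s) (total 0); column heights now [0 2 3 4 3], max=4
Drop 3: T rot0 at col 2 lands with bottom-row=4; cleared 0 line(s) (total 0); column heights now [0 2 5 6 5], max=6
Drop 4: I rot2 at col 1 lands with bottom-row=6; cleared 0 line(s) (total 0); column heights now [0 7 7 7 7], max=7
Drop 5: J rot1 at col 0 lands with bottom-row=5; cleared 1 line(s) (total 1); column heights now [7 7 5 6 5], max=7
Test piece Z rot0 at col 1 (width 3): heights before test = [7 7 5 6 5]; fits = True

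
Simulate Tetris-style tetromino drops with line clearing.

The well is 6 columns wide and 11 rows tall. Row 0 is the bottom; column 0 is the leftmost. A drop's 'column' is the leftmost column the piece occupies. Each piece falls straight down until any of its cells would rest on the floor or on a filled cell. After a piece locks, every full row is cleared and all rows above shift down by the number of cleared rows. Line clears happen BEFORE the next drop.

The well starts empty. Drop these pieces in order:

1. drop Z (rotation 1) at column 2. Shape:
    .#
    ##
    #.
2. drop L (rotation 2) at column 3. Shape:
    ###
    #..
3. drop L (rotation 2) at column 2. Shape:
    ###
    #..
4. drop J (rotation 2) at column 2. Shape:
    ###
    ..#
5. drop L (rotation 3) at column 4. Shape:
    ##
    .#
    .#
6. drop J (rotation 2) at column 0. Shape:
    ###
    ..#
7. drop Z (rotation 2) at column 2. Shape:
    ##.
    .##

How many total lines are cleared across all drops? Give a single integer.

Answer: 0

Derivation:
Drop 1: Z rot1 at col 2 lands with bottom-row=0; cleared 0 line(s) (total 0); column heights now [0 0 2 3 0 0], max=3
Drop 2: L rot2 at col 3 lands with bottom-row=3; cleared 0 line(s) (total 0); column heights now [0 0 2 5 5 5], max=5
Drop 3: L rot2 at col 2 lands with bottom-row=4; cleared 0 line(s) (total 0); column heights now [0 0 6 6 6 5], max=6
Drop 4: J rot2 at col 2 lands with bottom-row=6; cleared 0 line(s) (total 0); column heights now [0 0 8 8 8 5], max=8
Drop 5: L rot3 at col 4 lands with bottom-row=6; cleared 0 line(s) (total 0); column heights now [0 0 8 8 9 9], max=9
Drop 6: J rot2 at col 0 lands with bottom-row=8; cleared 0 line(s) (total 0); column heights now [10 10 10 8 9 9], max=10
Drop 7: Z rot2 at col 2 lands with bottom-row=9; cleared 0 line(s) (total 0); column heights now [10 10 11 11 10 9], max=11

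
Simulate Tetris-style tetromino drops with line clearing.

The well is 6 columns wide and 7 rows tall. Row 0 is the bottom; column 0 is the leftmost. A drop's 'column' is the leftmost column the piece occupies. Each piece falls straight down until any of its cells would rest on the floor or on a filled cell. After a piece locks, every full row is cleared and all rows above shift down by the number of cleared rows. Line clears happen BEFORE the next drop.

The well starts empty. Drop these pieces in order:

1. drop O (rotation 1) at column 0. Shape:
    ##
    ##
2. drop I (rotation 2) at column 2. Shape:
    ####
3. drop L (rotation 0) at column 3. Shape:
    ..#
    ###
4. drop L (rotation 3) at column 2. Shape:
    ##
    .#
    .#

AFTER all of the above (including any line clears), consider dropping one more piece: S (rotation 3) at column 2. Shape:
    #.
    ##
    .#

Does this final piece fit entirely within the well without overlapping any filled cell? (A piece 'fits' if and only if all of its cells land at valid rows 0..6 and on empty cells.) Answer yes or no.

Answer: yes

Derivation:
Drop 1: O rot1 at col 0 lands with bottom-row=0; cleared 0 line(s) (total 0); column heights now [2 2 0 0 0 0], max=2
Drop 2: I rot2 at col 2 lands with bottom-row=0; cleared 1 line(s) (total 1); column heights now [1 1 0 0 0 0], max=1
Drop 3: L rot0 at col 3 lands with bottom-row=0; cleared 0 line(s) (total 1); column heights now [1 1 0 1 1 2], max=2
Drop 4: L rot3 at col 2 lands with bottom-row=1; cleared 0 line(s) (total 1); column heights now [1 1 4 4 1 2], max=4
Test piece S rot3 at col 2 (width 2): heights before test = [1 1 4 4 1 2]; fits = True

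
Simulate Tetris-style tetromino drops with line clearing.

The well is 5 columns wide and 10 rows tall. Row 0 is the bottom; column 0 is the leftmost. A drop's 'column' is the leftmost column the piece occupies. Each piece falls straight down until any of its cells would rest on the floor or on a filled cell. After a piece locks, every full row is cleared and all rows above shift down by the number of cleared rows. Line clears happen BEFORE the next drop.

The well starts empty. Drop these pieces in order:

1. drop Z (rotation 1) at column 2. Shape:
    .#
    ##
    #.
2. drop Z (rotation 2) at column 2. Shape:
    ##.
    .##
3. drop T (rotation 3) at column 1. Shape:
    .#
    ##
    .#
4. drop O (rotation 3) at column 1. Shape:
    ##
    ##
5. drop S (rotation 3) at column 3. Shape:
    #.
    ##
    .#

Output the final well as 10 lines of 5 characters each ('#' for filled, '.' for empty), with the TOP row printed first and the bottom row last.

Drop 1: Z rot1 at col 2 lands with bottom-row=0; cleared 0 line(s) (total 0); column heights now [0 0 2 3 0], max=3
Drop 2: Z rot2 at col 2 lands with bottom-row=3; cleared 0 line(s) (total 0); column heights now [0 0 5 5 4], max=5
Drop 3: T rot3 at col 1 lands with bottom-row=5; cleared 0 line(s) (total 0); column heights now [0 7 8 5 4], max=8
Drop 4: O rot3 at col 1 lands with bottom-row=8; cleared 0 line(s) (total 0); column heights now [0 10 10 5 4], max=10
Drop 5: S rot3 at col 3 lands with bottom-row=4; cleared 0 line(s) (total 0); column heights now [0 10 10 7 6], max=10

Answer: .##..
.##..
..#..
.###.
..###
..###
...##
...#.
..##.
..#..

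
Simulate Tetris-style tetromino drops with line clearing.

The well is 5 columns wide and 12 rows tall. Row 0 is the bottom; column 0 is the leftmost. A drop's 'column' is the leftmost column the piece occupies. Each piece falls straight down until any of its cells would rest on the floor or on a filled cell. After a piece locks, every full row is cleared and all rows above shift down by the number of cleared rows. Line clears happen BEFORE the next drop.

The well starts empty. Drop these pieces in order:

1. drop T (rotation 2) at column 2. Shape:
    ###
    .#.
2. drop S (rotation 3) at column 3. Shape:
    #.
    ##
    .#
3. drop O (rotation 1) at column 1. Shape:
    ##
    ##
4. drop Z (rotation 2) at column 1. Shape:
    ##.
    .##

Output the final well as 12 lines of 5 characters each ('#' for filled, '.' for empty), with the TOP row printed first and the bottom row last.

Drop 1: T rot2 at col 2 lands with bottom-row=0; cleared 0 line(s) (total 0); column heights now [0 0 2 2 2], max=2
Drop 2: S rot3 at col 3 lands with bottom-row=2; cleared 0 line(s) (total 0); column heights now [0 0 2 5 4], max=5
Drop 3: O rot1 at col 1 lands with bottom-row=2; cleared 0 line(s) (total 0); column heights now [0 4 4 5 4], max=5
Drop 4: Z rot2 at col 1 lands with bottom-row=5; cleared 0 line(s) (total 0); column heights now [0 7 7 6 4], max=7

Answer: .....
.....
.....
.....
.....
.##..
..##.
...#.
.####
.##.#
..###
...#.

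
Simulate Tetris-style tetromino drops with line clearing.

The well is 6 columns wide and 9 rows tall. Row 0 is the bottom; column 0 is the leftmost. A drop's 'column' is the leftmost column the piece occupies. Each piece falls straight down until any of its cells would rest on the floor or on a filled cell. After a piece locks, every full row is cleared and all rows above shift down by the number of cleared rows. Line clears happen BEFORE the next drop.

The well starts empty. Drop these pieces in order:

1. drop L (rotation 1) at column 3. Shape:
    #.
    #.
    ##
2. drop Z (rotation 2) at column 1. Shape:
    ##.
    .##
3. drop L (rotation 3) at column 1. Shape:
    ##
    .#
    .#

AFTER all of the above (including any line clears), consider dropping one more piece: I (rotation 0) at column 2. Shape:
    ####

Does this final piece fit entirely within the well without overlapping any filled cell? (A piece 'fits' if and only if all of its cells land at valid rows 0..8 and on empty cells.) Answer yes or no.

Answer: yes

Derivation:
Drop 1: L rot1 at col 3 lands with bottom-row=0; cleared 0 line(s) (total 0); column heights now [0 0 0 3 1 0], max=3
Drop 2: Z rot2 at col 1 lands with bottom-row=3; cleared 0 line(s) (total 0); column heights now [0 5 5 4 1 0], max=5
Drop 3: L rot3 at col 1 lands with bottom-row=5; cleared 0 line(s) (total 0); column heights now [0 8 8 4 1 0], max=8
Test piece I rot0 at col 2 (width 4): heights before test = [0 8 8 4 1 0]; fits = True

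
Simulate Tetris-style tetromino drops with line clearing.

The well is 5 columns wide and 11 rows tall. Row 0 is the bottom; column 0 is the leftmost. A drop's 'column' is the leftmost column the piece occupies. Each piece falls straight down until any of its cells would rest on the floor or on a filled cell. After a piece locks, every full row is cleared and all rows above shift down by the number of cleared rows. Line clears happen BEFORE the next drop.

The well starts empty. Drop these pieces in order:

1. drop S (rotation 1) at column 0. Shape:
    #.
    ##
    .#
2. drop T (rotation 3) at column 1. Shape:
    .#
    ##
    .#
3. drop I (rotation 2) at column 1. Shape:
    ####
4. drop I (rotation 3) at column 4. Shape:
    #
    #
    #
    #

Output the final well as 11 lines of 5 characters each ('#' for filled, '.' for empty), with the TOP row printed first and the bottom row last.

Answer: .....
.....
....#
....#
....#
....#
.####
..#..
###..
###..
.#...

Derivation:
Drop 1: S rot1 at col 0 lands with bottom-row=0; cleared 0 line(s) (total 0); column heights now [3 2 0 0 0], max=3
Drop 2: T rot3 at col 1 lands with bottom-row=1; cleared 0 line(s) (total 0); column heights now [3 3 4 0 0], max=4
Drop 3: I rot2 at col 1 lands with bottom-row=4; cleared 0 line(s) (total 0); column heights now [3 5 5 5 5], max=5
Drop 4: I rot3 at col 4 lands with bottom-row=5; cleared 0 line(s) (total 0); column heights now [3 5 5 5 9], max=9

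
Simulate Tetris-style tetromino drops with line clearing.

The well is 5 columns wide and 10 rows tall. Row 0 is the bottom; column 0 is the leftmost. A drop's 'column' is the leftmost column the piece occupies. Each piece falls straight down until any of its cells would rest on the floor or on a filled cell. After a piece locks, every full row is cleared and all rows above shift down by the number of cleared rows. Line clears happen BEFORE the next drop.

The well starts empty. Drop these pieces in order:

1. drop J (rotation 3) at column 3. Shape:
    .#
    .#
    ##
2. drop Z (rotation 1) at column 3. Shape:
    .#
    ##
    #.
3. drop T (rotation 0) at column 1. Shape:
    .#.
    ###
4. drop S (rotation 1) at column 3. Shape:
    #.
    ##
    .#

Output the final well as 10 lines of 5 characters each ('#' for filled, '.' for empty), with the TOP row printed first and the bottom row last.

Answer: .....
.....
...#.
...##
..#.#
.####
...##
...##
....#
...##

Derivation:
Drop 1: J rot3 at col 3 lands with bottom-row=0; cleared 0 line(s) (total 0); column heights now [0 0 0 1 3], max=3
Drop 2: Z rot1 at col 3 lands with bottom-row=2; cleared 0 line(s) (total 0); column heights now [0 0 0 4 5], max=5
Drop 3: T rot0 at col 1 lands with bottom-row=4; cleared 0 line(s) (total 0); column heights now [0 5 6 5 5], max=6
Drop 4: S rot1 at col 3 lands with bottom-row=5; cleared 0 line(s) (total 0); column heights now [0 5 6 8 7], max=8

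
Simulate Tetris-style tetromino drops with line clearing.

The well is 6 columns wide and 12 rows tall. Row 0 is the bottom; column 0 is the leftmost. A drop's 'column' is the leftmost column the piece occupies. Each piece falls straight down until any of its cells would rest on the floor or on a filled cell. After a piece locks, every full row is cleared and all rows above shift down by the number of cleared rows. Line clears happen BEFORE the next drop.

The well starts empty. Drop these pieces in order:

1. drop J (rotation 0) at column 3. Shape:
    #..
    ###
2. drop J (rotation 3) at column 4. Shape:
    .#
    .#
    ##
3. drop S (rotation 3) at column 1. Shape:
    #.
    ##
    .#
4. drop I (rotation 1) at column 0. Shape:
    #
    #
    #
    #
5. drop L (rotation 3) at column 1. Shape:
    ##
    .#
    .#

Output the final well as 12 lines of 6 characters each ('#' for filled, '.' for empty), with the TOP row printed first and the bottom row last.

Drop 1: J rot0 at col 3 lands with bottom-row=0; cleared 0 line(s) (total 0); column heights now [0 0 0 2 1 1], max=2
Drop 2: J rot3 at col 4 lands with bottom-row=1; cleared 0 line(s) (total 0); column heights now [0 0 0 2 2 4], max=4
Drop 3: S rot3 at col 1 lands with bottom-row=0; cleared 0 line(s) (total 0); column heights now [0 3 2 2 2 4], max=4
Drop 4: I rot1 at col 0 lands with bottom-row=0; cleared 1 line(s) (total 1); column heights now [3 2 1 1 1 3], max=3
Drop 5: L rot3 at col 1 lands with bottom-row=1; cleared 0 line(s) (total 1); column heights now [3 4 4 1 1 3], max=4

Answer: ......
......
......
......
......
......
......
......
.##...
#.#..#
###..#
#.####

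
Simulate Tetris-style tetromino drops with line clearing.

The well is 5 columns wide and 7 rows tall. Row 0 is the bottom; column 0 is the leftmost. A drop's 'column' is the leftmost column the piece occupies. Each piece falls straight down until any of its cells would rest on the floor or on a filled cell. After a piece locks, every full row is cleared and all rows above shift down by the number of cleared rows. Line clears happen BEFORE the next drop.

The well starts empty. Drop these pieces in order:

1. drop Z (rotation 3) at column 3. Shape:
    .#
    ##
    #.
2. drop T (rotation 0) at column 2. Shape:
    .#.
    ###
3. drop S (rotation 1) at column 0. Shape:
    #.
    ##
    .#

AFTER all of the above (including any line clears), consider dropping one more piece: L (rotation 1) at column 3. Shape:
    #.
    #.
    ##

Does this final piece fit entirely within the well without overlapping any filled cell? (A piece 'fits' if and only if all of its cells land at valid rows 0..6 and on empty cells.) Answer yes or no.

Answer: no

Derivation:
Drop 1: Z rot3 at col 3 lands with bottom-row=0; cleared 0 line(s) (total 0); column heights now [0 0 0 2 3], max=3
Drop 2: T rot0 at col 2 lands with bottom-row=3; cleared 0 line(s) (total 0); column heights now [0 0 4 5 4], max=5
Drop 3: S rot1 at col 0 lands with bottom-row=0; cleared 0 line(s) (total 0); column heights now [3 2 4 5 4], max=5
Test piece L rot1 at col 3 (width 2): heights before test = [3 2 4 5 4]; fits = False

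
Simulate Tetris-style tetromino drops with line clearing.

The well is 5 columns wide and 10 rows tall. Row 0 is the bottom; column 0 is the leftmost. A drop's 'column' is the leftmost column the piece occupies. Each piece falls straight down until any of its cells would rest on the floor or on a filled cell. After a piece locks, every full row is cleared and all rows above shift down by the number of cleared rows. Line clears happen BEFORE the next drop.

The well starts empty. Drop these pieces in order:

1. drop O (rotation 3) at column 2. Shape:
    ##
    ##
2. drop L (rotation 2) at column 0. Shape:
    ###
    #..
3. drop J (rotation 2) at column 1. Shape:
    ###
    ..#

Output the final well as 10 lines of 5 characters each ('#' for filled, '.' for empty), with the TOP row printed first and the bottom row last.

Answer: .....
.....
.....
.....
.....
.....
.###.
####.
#.##.
..##.

Derivation:
Drop 1: O rot3 at col 2 lands with bottom-row=0; cleared 0 line(s) (total 0); column heights now [0 0 2 2 0], max=2
Drop 2: L rot2 at col 0 lands with bottom-row=1; cleared 0 line(s) (total 0); column heights now [3 3 3 2 0], max=3
Drop 3: J rot2 at col 1 lands with bottom-row=2; cleared 0 line(s) (total 0); column heights now [3 4 4 4 0], max=4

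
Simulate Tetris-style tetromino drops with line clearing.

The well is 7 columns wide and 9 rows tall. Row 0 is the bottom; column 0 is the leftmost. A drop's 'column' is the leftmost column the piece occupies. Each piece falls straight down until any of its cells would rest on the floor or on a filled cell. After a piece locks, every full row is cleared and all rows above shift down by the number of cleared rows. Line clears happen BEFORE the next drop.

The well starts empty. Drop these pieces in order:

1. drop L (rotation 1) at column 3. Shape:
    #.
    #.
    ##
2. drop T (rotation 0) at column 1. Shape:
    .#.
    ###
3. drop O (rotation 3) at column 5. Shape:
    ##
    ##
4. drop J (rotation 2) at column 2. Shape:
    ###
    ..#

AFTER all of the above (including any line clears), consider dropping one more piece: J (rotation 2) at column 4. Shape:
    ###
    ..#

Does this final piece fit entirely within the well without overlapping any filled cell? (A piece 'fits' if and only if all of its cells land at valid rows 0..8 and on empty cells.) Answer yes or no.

Answer: yes

Derivation:
Drop 1: L rot1 at col 3 lands with bottom-row=0; cleared 0 line(s) (total 0); column heights now [0 0 0 3 1 0 0], max=3
Drop 2: T rot0 at col 1 lands with bottom-row=3; cleared 0 line(s) (total 0); column heights now [0 4 5 4 1 0 0], max=5
Drop 3: O rot3 at col 5 lands with bottom-row=0; cleared 0 line(s) (total 0); column heights now [0 4 5 4 1 2 2], max=5
Drop 4: J rot2 at col 2 lands with bottom-row=4; cleared 0 line(s) (total 0); column heights now [0 4 6 6 6 2 2], max=6
Test piece J rot2 at col 4 (width 3): heights before test = [0 4 6 6 6 2 2]; fits = True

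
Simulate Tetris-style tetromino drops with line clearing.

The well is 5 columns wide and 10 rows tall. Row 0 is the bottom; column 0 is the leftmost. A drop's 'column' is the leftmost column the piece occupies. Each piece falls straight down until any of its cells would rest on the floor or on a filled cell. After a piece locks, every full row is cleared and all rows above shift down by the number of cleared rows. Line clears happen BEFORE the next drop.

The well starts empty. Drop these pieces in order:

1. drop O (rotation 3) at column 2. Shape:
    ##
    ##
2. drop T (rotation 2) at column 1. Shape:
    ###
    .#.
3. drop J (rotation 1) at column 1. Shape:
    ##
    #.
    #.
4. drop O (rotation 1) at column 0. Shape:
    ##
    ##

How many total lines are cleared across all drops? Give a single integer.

Answer: 0

Derivation:
Drop 1: O rot3 at col 2 lands with bottom-row=0; cleared 0 line(s) (total 0); column heights now [0 0 2 2 0], max=2
Drop 2: T rot2 at col 1 lands with bottom-row=2; cleared 0 line(s) (total 0); column heights now [0 4 4 4 0], max=4
Drop 3: J rot1 at col 1 lands with bottom-row=4; cleared 0 line(s) (total 0); column heights now [0 7 7 4 0], max=7
Drop 4: O rot1 at col 0 lands with bottom-row=7; cleared 0 line(s) (total 0); column heights now [9 9 7 4 0], max=9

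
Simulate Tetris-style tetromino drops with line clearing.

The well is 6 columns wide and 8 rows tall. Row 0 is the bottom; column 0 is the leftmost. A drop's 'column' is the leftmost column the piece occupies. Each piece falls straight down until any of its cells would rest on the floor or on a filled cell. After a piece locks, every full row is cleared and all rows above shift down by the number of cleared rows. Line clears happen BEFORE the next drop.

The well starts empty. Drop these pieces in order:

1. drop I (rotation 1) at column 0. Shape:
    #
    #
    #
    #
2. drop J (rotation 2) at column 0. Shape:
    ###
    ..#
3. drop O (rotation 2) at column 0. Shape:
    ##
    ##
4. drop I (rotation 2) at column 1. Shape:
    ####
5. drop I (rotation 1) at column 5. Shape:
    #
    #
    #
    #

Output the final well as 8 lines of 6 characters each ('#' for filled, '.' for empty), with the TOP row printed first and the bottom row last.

Answer: .####.
##....
##....
###...
#.#..#
#....#
#....#
#....#

Derivation:
Drop 1: I rot1 at col 0 lands with bottom-row=0; cleared 0 line(s) (total 0); column heights now [4 0 0 0 0 0], max=4
Drop 2: J rot2 at col 0 lands with bottom-row=3; cleared 0 line(s) (total 0); column heights now [5 5 5 0 0 0], max=5
Drop 3: O rot2 at col 0 lands with bottom-row=5; cleared 0 line(s) (total 0); column heights now [7 7 5 0 0 0], max=7
Drop 4: I rot2 at col 1 lands with bottom-row=7; cleared 0 line(s) (total 0); column heights now [7 8 8 8 8 0], max=8
Drop 5: I rot1 at col 5 lands with bottom-row=0; cleared 0 line(s) (total 0); column heights now [7 8 8 8 8 4], max=8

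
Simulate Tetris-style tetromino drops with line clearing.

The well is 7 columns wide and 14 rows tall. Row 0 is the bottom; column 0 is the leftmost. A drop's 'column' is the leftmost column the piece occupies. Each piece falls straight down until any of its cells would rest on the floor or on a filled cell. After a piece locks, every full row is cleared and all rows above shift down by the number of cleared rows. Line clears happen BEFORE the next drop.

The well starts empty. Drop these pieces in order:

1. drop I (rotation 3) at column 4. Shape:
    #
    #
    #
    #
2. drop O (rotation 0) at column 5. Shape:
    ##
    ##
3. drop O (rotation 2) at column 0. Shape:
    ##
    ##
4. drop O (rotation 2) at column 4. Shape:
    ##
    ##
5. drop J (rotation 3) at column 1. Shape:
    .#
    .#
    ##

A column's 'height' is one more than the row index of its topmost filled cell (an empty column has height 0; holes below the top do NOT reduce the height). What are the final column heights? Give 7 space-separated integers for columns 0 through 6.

Answer: 2 3 5 0 6 6 2

Derivation:
Drop 1: I rot3 at col 4 lands with bottom-row=0; cleared 0 line(s) (total 0); column heights now [0 0 0 0 4 0 0], max=4
Drop 2: O rot0 at col 5 lands with bottom-row=0; cleared 0 line(s) (total 0); column heights now [0 0 0 0 4 2 2], max=4
Drop 3: O rot2 at col 0 lands with bottom-row=0; cleared 0 line(s) (total 0); column heights now [2 2 0 0 4 2 2], max=4
Drop 4: O rot2 at col 4 lands with bottom-row=4; cleared 0 line(s) (total 0); column heights now [2 2 0 0 6 6 2], max=6
Drop 5: J rot3 at col 1 lands with bottom-row=2; cleared 0 line(s) (total 0); column heights now [2 3 5 0 6 6 2], max=6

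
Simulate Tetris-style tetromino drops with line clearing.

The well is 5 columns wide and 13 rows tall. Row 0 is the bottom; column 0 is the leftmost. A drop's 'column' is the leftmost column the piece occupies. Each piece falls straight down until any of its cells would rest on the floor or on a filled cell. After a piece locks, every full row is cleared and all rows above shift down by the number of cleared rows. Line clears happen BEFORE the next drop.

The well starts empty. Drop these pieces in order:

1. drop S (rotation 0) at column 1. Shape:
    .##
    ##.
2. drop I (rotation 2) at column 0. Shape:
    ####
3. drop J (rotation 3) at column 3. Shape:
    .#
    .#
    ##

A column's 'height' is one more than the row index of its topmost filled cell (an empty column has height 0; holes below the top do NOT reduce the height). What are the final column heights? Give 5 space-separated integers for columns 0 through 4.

Drop 1: S rot0 at col 1 lands with bottom-row=0; cleared 0 line(s) (total 0); column heights now [0 1 2 2 0], max=2
Drop 2: I rot2 at col 0 lands with bottom-row=2; cleared 0 line(s) (total 0); column heights now [3 3 3 3 0], max=3
Drop 3: J rot3 at col 3 lands with bottom-row=3; cleared 0 line(s) (total 0); column heights now [3 3 3 4 6], max=6

Answer: 3 3 3 4 6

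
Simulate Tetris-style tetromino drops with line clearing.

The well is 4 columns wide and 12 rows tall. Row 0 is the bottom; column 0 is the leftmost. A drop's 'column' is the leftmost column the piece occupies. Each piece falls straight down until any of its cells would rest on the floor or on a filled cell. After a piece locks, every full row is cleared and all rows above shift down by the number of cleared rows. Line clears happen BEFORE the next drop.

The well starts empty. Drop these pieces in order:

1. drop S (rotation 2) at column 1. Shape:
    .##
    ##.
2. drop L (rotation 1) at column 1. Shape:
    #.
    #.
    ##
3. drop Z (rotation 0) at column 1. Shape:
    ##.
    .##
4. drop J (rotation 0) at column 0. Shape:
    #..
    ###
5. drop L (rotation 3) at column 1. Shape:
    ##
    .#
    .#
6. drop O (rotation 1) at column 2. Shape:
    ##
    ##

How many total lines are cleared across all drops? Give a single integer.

Drop 1: S rot2 at col 1 lands with bottom-row=0; cleared 0 line(s) (total 0); column heights now [0 1 2 2], max=2
Drop 2: L rot1 at col 1 lands with bottom-row=2; cleared 0 line(s) (total 0); column heights now [0 5 3 2], max=5
Drop 3: Z rot0 at col 1 lands with bottom-row=4; cleared 0 line(s) (total 0); column heights now [0 6 6 5], max=6
Drop 4: J rot0 at col 0 lands with bottom-row=6; cleared 0 line(s) (total 0); column heights now [8 7 7 5], max=8
Drop 5: L rot3 at col 1 lands with bottom-row=7; cleared 0 line(s) (total 0); column heights now [8 10 10 5], max=10
Drop 6: O rot1 at col 2 lands with bottom-row=10; cleared 0 line(s) (total 0); column heights now [8 10 12 12], max=12

Answer: 0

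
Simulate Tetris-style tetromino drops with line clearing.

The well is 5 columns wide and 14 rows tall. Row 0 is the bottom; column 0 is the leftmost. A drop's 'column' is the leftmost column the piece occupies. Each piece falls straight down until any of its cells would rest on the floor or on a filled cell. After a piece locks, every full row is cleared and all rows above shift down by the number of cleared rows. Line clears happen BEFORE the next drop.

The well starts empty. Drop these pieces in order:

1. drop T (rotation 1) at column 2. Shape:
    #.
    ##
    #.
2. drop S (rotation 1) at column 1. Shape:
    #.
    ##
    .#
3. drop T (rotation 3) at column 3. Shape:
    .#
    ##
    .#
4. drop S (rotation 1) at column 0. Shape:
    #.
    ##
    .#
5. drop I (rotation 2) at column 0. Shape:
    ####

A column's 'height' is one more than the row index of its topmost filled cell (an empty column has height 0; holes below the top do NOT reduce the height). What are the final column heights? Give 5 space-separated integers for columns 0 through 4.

Answer: 10 10 10 10 4

Derivation:
Drop 1: T rot1 at col 2 lands with bottom-row=0; cleared 0 line(s) (total 0); column heights now [0 0 3 2 0], max=3
Drop 2: S rot1 at col 1 lands with bottom-row=3; cleared 0 line(s) (total 0); column heights now [0 6 5 2 0], max=6
Drop 3: T rot3 at col 3 lands with bottom-row=1; cleared 0 line(s) (total 0); column heights now [0 6 5 3 4], max=6
Drop 4: S rot1 at col 0 lands with bottom-row=6; cleared 0 line(s) (total 0); column heights now [9 8 5 3 4], max=9
Drop 5: I rot2 at col 0 lands with bottom-row=9; cleared 0 line(s) (total 0); column heights now [10 10 10 10 4], max=10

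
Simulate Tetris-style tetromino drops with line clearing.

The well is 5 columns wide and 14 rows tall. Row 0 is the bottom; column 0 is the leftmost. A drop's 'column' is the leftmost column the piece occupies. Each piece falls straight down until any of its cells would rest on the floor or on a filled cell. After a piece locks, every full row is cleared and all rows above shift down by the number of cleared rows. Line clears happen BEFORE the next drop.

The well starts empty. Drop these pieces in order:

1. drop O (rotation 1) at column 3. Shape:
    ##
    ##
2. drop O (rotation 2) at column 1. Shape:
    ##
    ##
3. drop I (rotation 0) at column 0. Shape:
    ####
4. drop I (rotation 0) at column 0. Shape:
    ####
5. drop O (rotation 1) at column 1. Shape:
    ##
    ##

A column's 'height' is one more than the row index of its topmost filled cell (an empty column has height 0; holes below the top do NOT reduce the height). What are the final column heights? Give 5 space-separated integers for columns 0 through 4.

Drop 1: O rot1 at col 3 lands with bottom-row=0; cleared 0 line(s) (total 0); column heights now [0 0 0 2 2], max=2
Drop 2: O rot2 at col 1 lands with bottom-row=0; cleared 0 line(s) (total 0); column heights now [0 2 2 2 2], max=2
Drop 3: I rot0 at col 0 lands with bottom-row=2; cleared 0 line(s) (total 0); column heights now [3 3 3 3 2], max=3
Drop 4: I rot0 at col 0 lands with bottom-row=3; cleared 0 line(s) (total 0); column heights now [4 4 4 4 2], max=4
Drop 5: O rot1 at col 1 lands with bottom-row=4; cleared 0 line(s) (total 0); column heights now [4 6 6 4 2], max=6

Answer: 4 6 6 4 2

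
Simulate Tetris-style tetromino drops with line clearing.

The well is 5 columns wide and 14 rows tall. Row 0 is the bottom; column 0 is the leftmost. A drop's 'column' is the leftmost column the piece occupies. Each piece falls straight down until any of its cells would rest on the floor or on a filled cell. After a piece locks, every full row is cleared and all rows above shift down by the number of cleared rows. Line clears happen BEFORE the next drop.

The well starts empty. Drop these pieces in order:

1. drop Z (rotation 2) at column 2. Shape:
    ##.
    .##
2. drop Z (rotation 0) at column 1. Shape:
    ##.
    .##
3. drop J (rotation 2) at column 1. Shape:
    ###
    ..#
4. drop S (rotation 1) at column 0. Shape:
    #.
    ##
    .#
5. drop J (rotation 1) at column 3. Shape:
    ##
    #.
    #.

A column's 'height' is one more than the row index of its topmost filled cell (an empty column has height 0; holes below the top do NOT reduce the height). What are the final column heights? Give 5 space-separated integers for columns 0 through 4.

Answer: 8 7 5 8 8

Derivation:
Drop 1: Z rot2 at col 2 lands with bottom-row=0; cleared 0 line(s) (total 0); column heights now [0 0 2 2 1], max=2
Drop 2: Z rot0 at col 1 lands with bottom-row=2; cleared 0 line(s) (total 0); column heights now [0 4 4 3 1], max=4
Drop 3: J rot2 at col 1 lands with bottom-row=3; cleared 0 line(s) (total 0); column heights now [0 5 5 5 1], max=5
Drop 4: S rot1 at col 0 lands with bottom-row=5; cleared 0 line(s) (total 0); column heights now [8 7 5 5 1], max=8
Drop 5: J rot1 at col 3 lands with bottom-row=5; cleared 0 line(s) (total 0); column heights now [8 7 5 8 8], max=8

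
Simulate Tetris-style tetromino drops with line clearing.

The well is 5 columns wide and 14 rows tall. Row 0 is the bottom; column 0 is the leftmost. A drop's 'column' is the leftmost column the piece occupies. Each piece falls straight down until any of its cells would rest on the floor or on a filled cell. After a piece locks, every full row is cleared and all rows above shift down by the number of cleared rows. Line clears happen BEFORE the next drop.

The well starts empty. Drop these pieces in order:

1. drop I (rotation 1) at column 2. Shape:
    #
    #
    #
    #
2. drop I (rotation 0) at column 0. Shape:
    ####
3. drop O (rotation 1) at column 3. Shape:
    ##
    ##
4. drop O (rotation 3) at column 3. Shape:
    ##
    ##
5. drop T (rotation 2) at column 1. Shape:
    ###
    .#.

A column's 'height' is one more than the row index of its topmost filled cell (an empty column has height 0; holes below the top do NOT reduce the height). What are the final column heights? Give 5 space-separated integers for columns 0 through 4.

Drop 1: I rot1 at col 2 lands with bottom-row=0; cleared 0 line(s) (total 0); column heights now [0 0 4 0 0], max=4
Drop 2: I rot0 at col 0 lands with bottom-row=4; cleared 0 line(s) (total 0); column heights now [5 5 5 5 0], max=5
Drop 3: O rot1 at col 3 lands with bottom-row=5; cleared 0 line(s) (total 0); column heights now [5 5 5 7 7], max=7
Drop 4: O rot3 at col 3 lands with bottom-row=7; cleared 0 line(s) (total 0); column heights now [5 5 5 9 9], max=9
Drop 5: T rot2 at col 1 lands with bottom-row=8; cleared 0 line(s) (total 0); column heights now [5 10 10 10 9], max=10

Answer: 5 10 10 10 9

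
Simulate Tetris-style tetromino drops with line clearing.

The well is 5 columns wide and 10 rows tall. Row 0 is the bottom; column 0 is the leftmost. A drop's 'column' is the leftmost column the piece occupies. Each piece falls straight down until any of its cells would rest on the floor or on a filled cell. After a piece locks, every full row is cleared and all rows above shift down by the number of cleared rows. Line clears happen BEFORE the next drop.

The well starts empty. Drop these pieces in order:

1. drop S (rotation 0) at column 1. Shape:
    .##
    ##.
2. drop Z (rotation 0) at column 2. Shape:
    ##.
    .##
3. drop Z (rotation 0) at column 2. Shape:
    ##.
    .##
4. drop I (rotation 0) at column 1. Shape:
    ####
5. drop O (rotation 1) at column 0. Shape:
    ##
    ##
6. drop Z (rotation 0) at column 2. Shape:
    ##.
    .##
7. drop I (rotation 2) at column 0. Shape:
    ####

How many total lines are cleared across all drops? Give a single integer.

Answer: 0

Derivation:
Drop 1: S rot0 at col 1 lands with bottom-row=0; cleared 0 line(s) (total 0); column heights now [0 1 2 2 0], max=2
Drop 2: Z rot0 at col 2 lands with bottom-row=2; cleared 0 line(s) (total 0); column heights now [0 1 4 4 3], max=4
Drop 3: Z rot0 at col 2 lands with bottom-row=4; cleared 0 line(s) (total 0); column heights now [0 1 6 6 5], max=6
Drop 4: I rot0 at col 1 lands with bottom-row=6; cleared 0 line(s) (total 0); column heights now [0 7 7 7 7], max=7
Drop 5: O rot1 at col 0 lands with bottom-row=7; cleared 0 line(s) (total 0); column heights now [9 9 7 7 7], max=9
Drop 6: Z rot0 at col 2 lands with bottom-row=7; cleared 0 line(s) (total 0); column heights now [9 9 9 9 8], max=9
Drop 7: I rot2 at col 0 lands with bottom-row=9; cleared 0 line(s) (total 0); column heights now [10 10 10 10 8], max=10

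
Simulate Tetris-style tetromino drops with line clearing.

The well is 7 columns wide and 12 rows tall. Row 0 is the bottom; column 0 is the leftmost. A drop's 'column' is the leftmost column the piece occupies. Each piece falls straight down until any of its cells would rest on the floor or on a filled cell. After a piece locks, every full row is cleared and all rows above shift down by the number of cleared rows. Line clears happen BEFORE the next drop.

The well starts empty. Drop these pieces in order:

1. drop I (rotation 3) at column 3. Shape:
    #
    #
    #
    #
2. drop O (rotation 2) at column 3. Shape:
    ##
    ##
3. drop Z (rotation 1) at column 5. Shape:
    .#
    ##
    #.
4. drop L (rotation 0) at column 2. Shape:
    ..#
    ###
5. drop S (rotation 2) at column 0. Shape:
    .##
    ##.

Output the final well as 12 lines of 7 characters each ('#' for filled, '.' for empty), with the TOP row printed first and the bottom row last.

Answer: .......
.......
.......
.......
.##.#..
#####..
...##..
...##..
...#...
...#..#
...#.##
...#.#.

Derivation:
Drop 1: I rot3 at col 3 lands with bottom-row=0; cleared 0 line(s) (total 0); column heights now [0 0 0 4 0 0 0], max=4
Drop 2: O rot2 at col 3 lands with bottom-row=4; cleared 0 line(s) (total 0); column heights now [0 0 0 6 6 0 0], max=6
Drop 3: Z rot1 at col 5 lands with bottom-row=0; cleared 0 line(s) (total 0); column heights now [0 0 0 6 6 2 3], max=6
Drop 4: L rot0 at col 2 lands with bottom-row=6; cleared 0 line(s) (total 0); column heights now [0 0 7 7 8 2 3], max=8
Drop 5: S rot2 at col 0 lands with bottom-row=6; cleared 0 line(s) (total 0); column heights now [7 8 8 7 8 2 3], max=8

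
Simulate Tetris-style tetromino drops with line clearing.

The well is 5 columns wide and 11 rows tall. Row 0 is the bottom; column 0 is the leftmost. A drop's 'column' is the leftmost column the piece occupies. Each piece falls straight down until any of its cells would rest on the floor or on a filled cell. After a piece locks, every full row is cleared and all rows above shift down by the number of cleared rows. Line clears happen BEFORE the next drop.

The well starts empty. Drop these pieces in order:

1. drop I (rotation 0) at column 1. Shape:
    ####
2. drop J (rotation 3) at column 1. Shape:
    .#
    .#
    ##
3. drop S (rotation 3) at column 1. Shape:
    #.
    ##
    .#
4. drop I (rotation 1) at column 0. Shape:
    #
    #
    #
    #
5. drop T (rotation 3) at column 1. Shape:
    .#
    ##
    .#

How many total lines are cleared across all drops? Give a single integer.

Drop 1: I rot0 at col 1 lands with bottom-row=0; cleared 0 line(s) (total 0); column heights now [0 1 1 1 1], max=1
Drop 2: J rot3 at col 1 lands with bottom-row=1; cleared 0 line(s) (total 0); column heights now [0 2 4 1 1], max=4
Drop 3: S rot3 at col 1 lands with bottom-row=4; cleared 0 line(s) (total 0); column heights now [0 7 6 1 1], max=7
Drop 4: I rot1 at col 0 lands with bottom-row=0; cleared 1 line(s) (total 1); column heights now [3 6 5 0 0], max=6
Drop 5: T rot3 at col 1 lands with bottom-row=5; cleared 0 line(s) (total 1); column heights now [3 7 8 0 0], max=8

Answer: 1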